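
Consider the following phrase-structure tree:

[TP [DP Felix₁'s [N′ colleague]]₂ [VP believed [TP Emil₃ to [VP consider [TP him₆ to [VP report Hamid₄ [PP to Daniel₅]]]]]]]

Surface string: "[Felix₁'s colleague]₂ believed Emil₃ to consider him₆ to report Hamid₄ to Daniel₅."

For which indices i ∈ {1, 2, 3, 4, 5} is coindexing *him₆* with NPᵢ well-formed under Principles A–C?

*him* is a pronoun, so Principle B applies: it must be free in its binding domain.
Binding domain of *him₆*: the embedded TP, whose subject is Emil₃.
*Felix₁* and the pronoun do not c-command one another → neither Principle B nor Principle C is at stake; coindexation permitted.
*[Felix₁'s colleague]₂* c-commands the pronoun but from outside its binding domain, and is not c-commanded by it → coindexation permitted.
*Emil₃* c-commands the pronoun within its binding domain → coindexation would violate Principle B.
*Hamid₄*: the pronoun c-commands this R-expression → coindexation would violate Principle C on *Hamid₄*.
*Daniel₅*: the pronoun c-commands this R-expression → coindexation would violate Principle C on *Daniel₅*.

{1, 2}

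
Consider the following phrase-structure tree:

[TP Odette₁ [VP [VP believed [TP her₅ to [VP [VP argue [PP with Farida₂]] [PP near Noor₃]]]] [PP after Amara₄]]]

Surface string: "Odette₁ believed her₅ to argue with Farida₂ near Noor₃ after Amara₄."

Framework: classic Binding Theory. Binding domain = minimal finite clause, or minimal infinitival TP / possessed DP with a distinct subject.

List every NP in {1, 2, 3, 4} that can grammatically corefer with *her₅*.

*her* is a pronoun, so Principle B applies: it must be free in its binding domain.
Binding domain of *her₅*: the matrix TP, whose subject is Odette₁.
*Odette₁* c-commands the pronoun within its binding domain → coindexation would violate Principle B.
*Farida₂*: the pronoun c-commands this R-expression → coindexation would violate Principle C on *Farida₂*.
*Noor₃*: the pronoun c-commands this R-expression → coindexation would violate Principle C on *Noor₃*.
*Amara₄* and the pronoun do not c-command one another → neither Principle B nor Principle C is at stake; coindexation permitted.

{4}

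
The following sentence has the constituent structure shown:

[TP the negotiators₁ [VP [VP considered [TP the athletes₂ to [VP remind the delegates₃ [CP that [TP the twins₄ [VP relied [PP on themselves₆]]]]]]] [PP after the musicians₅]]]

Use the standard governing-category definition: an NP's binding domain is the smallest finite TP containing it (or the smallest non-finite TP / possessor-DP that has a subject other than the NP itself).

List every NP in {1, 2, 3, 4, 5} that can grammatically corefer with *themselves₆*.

*themselves* is an anaphor, so Principle A applies: it must be bound in its binding domain.
Binding domain of *themselves₆*: the embedded TP, whose subject is the twins₄.
*the negotiators₁* c-commands the anaphor but is outside its binding domain → cannot satisfy Principle A.
*the athletes₂* c-commands the anaphor but is outside its binding domain → cannot satisfy Principle A.
*the delegates₃* c-commands the anaphor but is outside its binding domain → cannot satisfy Principle A.
*the twins₄* c-commands the anaphor within its binding domain → licit binder.
*the musicians₅* does not c-command the anaphor → cannot bind it.

{4}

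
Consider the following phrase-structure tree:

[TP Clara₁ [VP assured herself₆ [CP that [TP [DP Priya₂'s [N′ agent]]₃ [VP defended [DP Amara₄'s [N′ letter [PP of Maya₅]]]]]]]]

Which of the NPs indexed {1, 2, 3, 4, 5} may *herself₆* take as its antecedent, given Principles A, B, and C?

*herself* is an anaphor, so Principle A applies: it must be bound in its binding domain.
Binding domain of *herself₆*: the matrix TP, whose subject is Clara₁.
*Clara₁* c-commands the anaphor within its binding domain → licit binder.
*Priya₂* does not c-command the anaphor → cannot bind it.
*[Priya₂'s agent]₃* does not c-command the anaphor → cannot bind it.
*Amara₄* does not c-command the anaphor → cannot bind it.
*Maya₅* does not c-command the anaphor → cannot bind it.

{1}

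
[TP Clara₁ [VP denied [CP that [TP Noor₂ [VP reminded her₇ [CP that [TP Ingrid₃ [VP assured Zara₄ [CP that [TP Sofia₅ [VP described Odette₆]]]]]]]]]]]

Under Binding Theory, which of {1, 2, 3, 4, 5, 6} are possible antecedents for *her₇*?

{1}

*her* is a pronoun, so Principle B applies: it must be free in its binding domain.
Binding domain of *her₇*: the embedded TP, whose subject is Noor₂.
*Clara₁* c-commands the pronoun but from outside its binding domain, and is not c-commanded by it → coindexation permitted.
*Noor₂* c-commands the pronoun within its binding domain → coindexation would violate Principle B.
*Ingrid₃*: the pronoun c-commands this R-expression → coindexation would violate Principle C on *Ingrid₃*.
*Zara₄*: the pronoun c-commands this R-expression → coindexation would violate Principle C on *Zara₄*.
*Sofia₅*: the pronoun c-commands this R-expression → coindexation would violate Principle C on *Sofia₅*.
*Odette₆*: the pronoun c-commands this R-expression → coindexation would violate Principle C on *Odette₆*.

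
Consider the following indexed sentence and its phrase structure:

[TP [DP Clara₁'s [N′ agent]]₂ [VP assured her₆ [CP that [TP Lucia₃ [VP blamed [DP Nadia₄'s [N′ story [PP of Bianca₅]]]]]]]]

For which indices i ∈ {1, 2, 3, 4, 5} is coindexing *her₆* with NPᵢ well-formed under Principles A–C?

{1}

*her* is a pronoun, so Principle B applies: it must be free in its binding domain.
Binding domain of *her₆*: the matrix TP, whose subject is [Clara₁'s agent]₂.
*Clara₁* and the pronoun do not c-command one another → neither Principle B nor Principle C is at stake; coindexation permitted.
*[Clara₁'s agent]₂* c-commands the pronoun within its binding domain → coindexation would violate Principle B.
*Lucia₃*: the pronoun c-commands this R-expression → coindexation would violate Principle C on *Lucia₃*.
*Nadia₄*: the pronoun c-commands this R-expression → coindexation would violate Principle C on *Nadia₄*.
*Bianca₅*: the pronoun c-commands this R-expression → coindexation would violate Principle C on *Bianca₅*.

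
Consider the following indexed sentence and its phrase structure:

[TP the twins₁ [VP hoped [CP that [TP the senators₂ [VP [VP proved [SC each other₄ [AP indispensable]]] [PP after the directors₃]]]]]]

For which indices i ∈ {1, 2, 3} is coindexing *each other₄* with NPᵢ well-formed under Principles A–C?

{2}

*each other* is an anaphor, so Principle A applies: it must be bound in its binding domain.
Binding domain of *each other₄*: the embedded TP, whose subject is the senators₂.
*the twins₁* c-commands the anaphor but is outside its binding domain → cannot satisfy Principle A.
*the senators₂* c-commands the anaphor within its binding domain → licit binder.
*the directors₃* does not c-command the anaphor → cannot bind it.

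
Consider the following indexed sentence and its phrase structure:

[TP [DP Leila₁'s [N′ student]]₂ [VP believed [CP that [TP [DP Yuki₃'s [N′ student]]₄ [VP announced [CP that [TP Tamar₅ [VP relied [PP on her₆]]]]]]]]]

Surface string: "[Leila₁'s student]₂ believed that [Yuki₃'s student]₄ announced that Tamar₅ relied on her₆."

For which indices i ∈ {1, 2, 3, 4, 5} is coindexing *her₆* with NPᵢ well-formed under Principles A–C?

{1, 2, 3, 4}

*her* is a pronoun, so Principle B applies: it must be free in its binding domain.
Binding domain of *her₆*: the embedded TP, whose subject is Tamar₅.
*Leila₁* and the pronoun do not c-command one another → neither Principle B nor Principle C is at stake; coindexation permitted.
*[Leila₁'s student]₂* c-commands the pronoun but from outside its binding domain, and is not c-commanded by it → coindexation permitted.
*Yuki₃* and the pronoun do not c-command one another → neither Principle B nor Principle C is at stake; coindexation permitted.
*[Yuki₃'s student]₄* c-commands the pronoun but from outside its binding domain, and is not c-commanded by it → coindexation permitted.
*Tamar₅* c-commands the pronoun within its binding domain → coindexation would violate Principle B.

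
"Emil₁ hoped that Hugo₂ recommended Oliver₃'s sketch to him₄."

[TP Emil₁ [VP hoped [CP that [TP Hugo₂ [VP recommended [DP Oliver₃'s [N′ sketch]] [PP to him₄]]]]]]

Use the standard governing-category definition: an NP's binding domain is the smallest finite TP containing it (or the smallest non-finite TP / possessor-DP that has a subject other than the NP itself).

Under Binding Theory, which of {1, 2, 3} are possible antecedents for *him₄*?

*him* is a pronoun, so Principle B applies: it must be free in its binding domain.
Binding domain of *him₄*: the embedded TP, whose subject is Hugo₂.
*Emil₁* c-commands the pronoun but from outside its binding domain, and is not c-commanded by it → coindexation permitted.
*Hugo₂* c-commands the pronoun within its binding domain → coindexation would violate Principle B.
*Oliver₃* and the pronoun do not c-command one another → neither Principle B nor Principle C is at stake; coindexation permitted.

{1, 3}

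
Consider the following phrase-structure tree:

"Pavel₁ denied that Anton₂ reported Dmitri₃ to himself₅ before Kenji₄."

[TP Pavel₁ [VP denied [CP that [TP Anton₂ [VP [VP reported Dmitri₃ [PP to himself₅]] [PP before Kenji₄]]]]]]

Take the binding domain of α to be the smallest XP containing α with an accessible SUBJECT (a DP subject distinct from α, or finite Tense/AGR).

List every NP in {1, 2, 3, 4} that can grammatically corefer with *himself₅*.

{2, 3}

*himself* is an anaphor, so Principle A applies: it must be bound in its binding domain.
Binding domain of *himself₅*: the embedded TP, whose subject is Anton₂.
*Pavel₁* c-commands the anaphor but is outside its binding domain → cannot satisfy Principle A.
*Anton₂* c-commands the anaphor within its binding domain → licit binder.
*Dmitri₃* c-commands the anaphor within its binding domain → licit binder.
*Kenji₄* does not c-command the anaphor → cannot bind it.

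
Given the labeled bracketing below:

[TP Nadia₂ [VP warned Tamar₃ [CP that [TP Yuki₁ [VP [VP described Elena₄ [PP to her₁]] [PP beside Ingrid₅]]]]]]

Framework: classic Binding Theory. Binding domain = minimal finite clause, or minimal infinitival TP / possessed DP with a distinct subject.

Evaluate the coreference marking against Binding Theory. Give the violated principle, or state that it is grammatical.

Principle B

The two coindexed NPs are *Yuki₁* and *her₁*.
*her₁* is a pronoun. Its binding domain is the embedded TP, whose subject is Yuki₁.
*Yuki₁* c-commands it within that domain and carries the same index.
The pronoun is locally bound → Principle B violation.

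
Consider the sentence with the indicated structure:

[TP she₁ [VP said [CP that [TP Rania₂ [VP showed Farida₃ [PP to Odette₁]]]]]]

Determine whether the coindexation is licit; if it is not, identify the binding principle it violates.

The two coindexed NPs are *she₁* and *Odette₁*.
*Odette₁* is an R-expression. Principle C requires it to be free everywhere.
*she₁* c-commands it and carries the same index.
The R-expression is bound → Principle C violation.

Principle C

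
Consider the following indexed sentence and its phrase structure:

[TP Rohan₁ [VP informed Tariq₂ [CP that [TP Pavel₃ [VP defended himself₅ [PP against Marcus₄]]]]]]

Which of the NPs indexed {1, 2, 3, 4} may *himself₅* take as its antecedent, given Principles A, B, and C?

{3}

*himself* is an anaphor, so Principle A applies: it must be bound in its binding domain.
Binding domain of *himself₅*: the embedded TP, whose subject is Pavel₃.
*Rohan₁* c-commands the anaphor but is outside its binding domain → cannot satisfy Principle A.
*Tariq₂* c-commands the anaphor but is outside its binding domain → cannot satisfy Principle A.
*Pavel₃* c-commands the anaphor within its binding domain → licit binder.
*Marcus₄* does not c-command the anaphor → cannot bind it.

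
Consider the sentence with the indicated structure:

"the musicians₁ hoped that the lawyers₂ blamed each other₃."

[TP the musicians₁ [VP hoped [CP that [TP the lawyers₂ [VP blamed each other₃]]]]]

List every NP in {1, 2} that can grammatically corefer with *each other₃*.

*each other* is an anaphor, so Principle A applies: it must be bound in its binding domain.
Binding domain of *each other₃*: the embedded TP, whose subject is the lawyers₂.
*the musicians₁* c-commands the anaphor but is outside its binding domain → cannot satisfy Principle A.
*the lawyers₂* c-commands the anaphor within its binding domain → licit binder.

{2}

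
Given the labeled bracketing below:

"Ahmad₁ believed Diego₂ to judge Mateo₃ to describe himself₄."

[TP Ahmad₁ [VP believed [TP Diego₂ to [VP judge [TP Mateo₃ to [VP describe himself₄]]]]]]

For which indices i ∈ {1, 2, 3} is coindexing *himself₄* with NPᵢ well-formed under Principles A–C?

{3}

*himself* is an anaphor, so Principle A applies: it must be bound in its binding domain.
Binding domain of *himself₄*: the embedded TP, whose subject is Mateo₃.
*Ahmad₁* c-commands the anaphor but is outside its binding domain → cannot satisfy Principle A.
*Diego₂* c-commands the anaphor but is outside its binding domain → cannot satisfy Principle A.
*Mateo₃* c-commands the anaphor within its binding domain → licit binder.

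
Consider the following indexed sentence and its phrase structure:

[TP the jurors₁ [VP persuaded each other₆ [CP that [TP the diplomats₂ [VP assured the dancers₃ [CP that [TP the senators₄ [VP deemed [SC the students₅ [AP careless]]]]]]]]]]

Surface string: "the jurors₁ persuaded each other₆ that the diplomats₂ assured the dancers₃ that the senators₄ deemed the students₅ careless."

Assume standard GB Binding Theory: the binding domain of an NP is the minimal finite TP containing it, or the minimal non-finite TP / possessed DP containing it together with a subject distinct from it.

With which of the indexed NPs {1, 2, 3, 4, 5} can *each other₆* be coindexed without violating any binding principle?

{1}

*each other* is an anaphor, so Principle A applies: it must be bound in its binding domain.
Binding domain of *each other₆*: the matrix TP, whose subject is the jurors₁.
*the jurors₁* c-commands the anaphor within its binding domain → licit binder.
*the diplomats₂* does not c-command the anaphor → cannot bind it.
*the dancers₃* does not c-command the anaphor → cannot bind it.
*the senators₄* does not c-command the anaphor → cannot bind it.
*the students₅* does not c-command the anaphor → cannot bind it.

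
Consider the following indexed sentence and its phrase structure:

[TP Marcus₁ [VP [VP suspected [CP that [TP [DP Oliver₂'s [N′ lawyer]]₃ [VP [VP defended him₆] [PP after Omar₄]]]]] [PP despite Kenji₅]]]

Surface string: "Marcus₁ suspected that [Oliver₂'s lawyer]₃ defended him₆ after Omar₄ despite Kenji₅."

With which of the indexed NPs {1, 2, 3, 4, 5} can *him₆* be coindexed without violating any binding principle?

*him* is a pronoun, so Principle B applies: it must be free in its binding domain.
Binding domain of *him₆*: the embedded TP, whose subject is [Oliver₂'s lawyer]₃.
*Marcus₁* c-commands the pronoun but from outside its binding domain, and is not c-commanded by it → coindexation permitted.
*Oliver₂* and the pronoun do not c-command one another → neither Principle B nor Principle C is at stake; coindexation permitted.
*[Oliver₂'s lawyer]₃* c-commands the pronoun within its binding domain → coindexation would violate Principle B.
*Omar₄* and the pronoun do not c-command one another → neither Principle B nor Principle C is at stake; coindexation permitted.
*Kenji₅* and the pronoun do not c-command one another → neither Principle B nor Principle C is at stake; coindexation permitted.

{1, 2, 4, 5}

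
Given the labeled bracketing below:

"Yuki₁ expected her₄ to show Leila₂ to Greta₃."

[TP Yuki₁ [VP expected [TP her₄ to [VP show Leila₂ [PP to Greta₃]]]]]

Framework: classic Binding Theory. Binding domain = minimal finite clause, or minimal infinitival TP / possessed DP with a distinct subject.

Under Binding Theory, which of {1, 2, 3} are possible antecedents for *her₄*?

none

*her* is a pronoun, so Principle B applies: it must be free in its binding domain.
Binding domain of *her₄*: the matrix TP, whose subject is Yuki₁.
*Yuki₁* c-commands the pronoun within its binding domain → coindexation would violate Principle B.
*Leila₂*: the pronoun c-commands this R-expression → coindexation would violate Principle C on *Leila₂*.
*Greta₃*: the pronoun c-commands this R-expression → coindexation would violate Principle C on *Greta₃*.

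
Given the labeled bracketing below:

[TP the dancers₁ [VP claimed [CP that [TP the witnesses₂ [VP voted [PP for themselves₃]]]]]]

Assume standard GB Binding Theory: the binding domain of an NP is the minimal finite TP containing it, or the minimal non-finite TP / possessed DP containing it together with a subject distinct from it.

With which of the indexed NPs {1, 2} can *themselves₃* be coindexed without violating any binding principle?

*themselves* is an anaphor, so Principle A applies: it must be bound in its binding domain.
Binding domain of *themselves₃*: the embedded TP, whose subject is the witnesses₂.
*the dancers₁* c-commands the anaphor but is outside its binding domain → cannot satisfy Principle A.
*the witnesses₂* c-commands the anaphor within its binding domain → licit binder.

{2}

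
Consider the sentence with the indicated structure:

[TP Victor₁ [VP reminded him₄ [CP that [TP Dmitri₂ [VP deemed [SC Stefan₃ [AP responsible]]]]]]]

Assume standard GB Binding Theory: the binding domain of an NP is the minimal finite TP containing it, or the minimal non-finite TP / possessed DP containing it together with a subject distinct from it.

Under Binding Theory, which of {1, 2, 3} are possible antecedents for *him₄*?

*him* is a pronoun, so Principle B applies: it must be free in its binding domain.
Binding domain of *him₄*: the matrix TP, whose subject is Victor₁.
*Victor₁* c-commands the pronoun within its binding domain → coindexation would violate Principle B.
*Dmitri₂*: the pronoun c-commands this R-expression → coindexation would violate Principle C on *Dmitri₂*.
*Stefan₃*: the pronoun c-commands this R-expression → coindexation would violate Principle C on *Stefan₃*.

none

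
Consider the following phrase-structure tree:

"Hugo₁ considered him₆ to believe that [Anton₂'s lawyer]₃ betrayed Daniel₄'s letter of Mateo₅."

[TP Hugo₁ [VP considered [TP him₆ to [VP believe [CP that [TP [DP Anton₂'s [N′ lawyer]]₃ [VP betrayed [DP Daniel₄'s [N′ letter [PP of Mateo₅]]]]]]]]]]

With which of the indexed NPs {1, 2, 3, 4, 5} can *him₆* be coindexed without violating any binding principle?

*him* is a pronoun, so Principle B applies: it must be free in its binding domain.
Binding domain of *him₆*: the matrix TP, whose subject is Hugo₁.
*Hugo₁* c-commands the pronoun within its binding domain → coindexation would violate Principle B.
*Anton₂*: the pronoun c-commands this R-expression → coindexation would violate Principle C on *Anton₂*.
*[Anton₂'s lawyer]₃*: the pronoun c-commands this R-expression → coindexation would violate Principle C on *[Anton₂'s lawyer]₃*.
*Daniel₄*: the pronoun c-commands this R-expression → coindexation would violate Principle C on *Daniel₄*.
*Mateo₅*: the pronoun c-commands this R-expression → coindexation would violate Principle C on *Mateo₅*.

none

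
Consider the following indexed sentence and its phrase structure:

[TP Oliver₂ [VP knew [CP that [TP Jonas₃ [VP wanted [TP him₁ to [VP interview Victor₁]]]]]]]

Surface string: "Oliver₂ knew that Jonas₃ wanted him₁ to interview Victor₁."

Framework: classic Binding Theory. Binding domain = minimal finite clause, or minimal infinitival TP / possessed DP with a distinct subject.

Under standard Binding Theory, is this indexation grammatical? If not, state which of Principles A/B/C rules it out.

Principle C

The two coindexed NPs are *him₁* and *Victor₁*.
*Victor₁* is an R-expression. Principle C requires it to be free everywhere.
*him₁* c-commands it and carries the same index.
The R-expression is bound → Principle C violation.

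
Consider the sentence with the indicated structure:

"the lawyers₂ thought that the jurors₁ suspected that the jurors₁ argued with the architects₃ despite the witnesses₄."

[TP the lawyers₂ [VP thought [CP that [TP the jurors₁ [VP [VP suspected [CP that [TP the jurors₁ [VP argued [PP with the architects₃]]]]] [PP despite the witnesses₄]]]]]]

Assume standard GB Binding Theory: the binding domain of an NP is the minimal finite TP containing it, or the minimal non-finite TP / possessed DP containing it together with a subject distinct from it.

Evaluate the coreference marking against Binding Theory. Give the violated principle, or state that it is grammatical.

Principle C

The two coindexed NPs are *the jurors₁* (the higher occurrence) and *the jurors₁* (the lower occurrence).
*the jurors₁* (the lower occurrence) is an R-expression. Principle C requires it to be free everywhere.
*the jurors₁* (the higher occurrence) c-commands it and carries the same index.
The R-expression is bound → Principle C violation.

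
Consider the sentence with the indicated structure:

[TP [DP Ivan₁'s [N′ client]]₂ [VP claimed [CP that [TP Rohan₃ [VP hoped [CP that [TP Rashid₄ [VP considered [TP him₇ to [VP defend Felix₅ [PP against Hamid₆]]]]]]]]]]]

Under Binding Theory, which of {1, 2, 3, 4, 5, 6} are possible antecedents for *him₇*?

*him* is a pronoun, so Principle B applies: it must be free in its binding domain.
Binding domain of *him₇*: the embedded TP, whose subject is Rashid₄.
*Ivan₁* and the pronoun do not c-command one another → neither Principle B nor Principle C is at stake; coindexation permitted.
*[Ivan₁'s client]₂* c-commands the pronoun but from outside its binding domain, and is not c-commanded by it → coindexation permitted.
*Rohan₃* c-commands the pronoun but from outside its binding domain, and is not c-commanded by it → coindexation permitted.
*Rashid₄* c-commands the pronoun within its binding domain → coindexation would violate Principle B.
*Felix₅*: the pronoun c-commands this R-expression → coindexation would violate Principle C on *Felix₅*.
*Hamid₆*: the pronoun c-commands this R-expression → coindexation would violate Principle C on *Hamid₆*.

{1, 2, 3}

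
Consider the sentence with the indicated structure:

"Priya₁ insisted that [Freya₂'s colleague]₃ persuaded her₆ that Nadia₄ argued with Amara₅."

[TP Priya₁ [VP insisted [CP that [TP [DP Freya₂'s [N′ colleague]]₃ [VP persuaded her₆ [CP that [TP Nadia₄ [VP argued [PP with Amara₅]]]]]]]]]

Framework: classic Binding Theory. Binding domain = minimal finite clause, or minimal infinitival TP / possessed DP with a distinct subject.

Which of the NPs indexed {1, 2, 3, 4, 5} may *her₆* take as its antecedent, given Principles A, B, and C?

{1, 2}

*her* is a pronoun, so Principle B applies: it must be free in its binding domain.
Binding domain of *her₆*: the embedded TP, whose subject is [Freya₂'s colleague]₃.
*Priya₁* c-commands the pronoun but from outside its binding domain, and is not c-commanded by it → coindexation permitted.
*Freya₂* and the pronoun do not c-command one another → neither Principle B nor Principle C is at stake; coindexation permitted.
*[Freya₂'s colleague]₃* c-commands the pronoun within its binding domain → coindexation would violate Principle B.
*Nadia₄*: the pronoun c-commands this R-expression → coindexation would violate Principle C on *Nadia₄*.
*Amara₅*: the pronoun c-commands this R-expression → coindexation would violate Principle C on *Amara₅*.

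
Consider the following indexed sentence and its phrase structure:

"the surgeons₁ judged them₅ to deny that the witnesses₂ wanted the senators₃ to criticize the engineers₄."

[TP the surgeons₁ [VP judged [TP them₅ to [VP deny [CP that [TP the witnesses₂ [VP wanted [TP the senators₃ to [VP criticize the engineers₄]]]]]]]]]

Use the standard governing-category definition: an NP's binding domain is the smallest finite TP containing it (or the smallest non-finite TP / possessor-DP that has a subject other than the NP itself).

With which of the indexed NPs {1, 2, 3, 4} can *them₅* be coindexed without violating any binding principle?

*them* is a pronoun, so Principle B applies: it must be free in its binding domain.
Binding domain of *them₅*: the matrix TP, whose subject is the surgeons₁.
*the surgeons₁* c-commands the pronoun within its binding domain → coindexation would violate Principle B.
*the witnesses₂*: the pronoun c-commands this R-expression → coindexation would violate Principle C on *the witnesses₂*.
*the senators₃*: the pronoun c-commands this R-expression → coindexation would violate Principle C on *the senators₃*.
*the engineers₄*: the pronoun c-commands this R-expression → coindexation would violate Principle C on *the engineers₄*.

none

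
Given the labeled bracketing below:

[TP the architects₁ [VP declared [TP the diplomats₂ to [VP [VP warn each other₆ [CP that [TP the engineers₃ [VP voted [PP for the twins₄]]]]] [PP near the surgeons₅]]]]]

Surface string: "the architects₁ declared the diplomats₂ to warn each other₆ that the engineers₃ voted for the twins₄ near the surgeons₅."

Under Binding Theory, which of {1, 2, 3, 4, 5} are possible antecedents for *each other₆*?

{2}

*each other* is an anaphor, so Principle A applies: it must be bound in its binding domain.
Binding domain of *each other₆*: the embedded TP, whose subject is the diplomats₂.
*the architects₁* c-commands the anaphor but is outside its binding domain → cannot satisfy Principle A.
*the diplomats₂* c-commands the anaphor within its binding domain → licit binder.
*the engineers₃* does not c-command the anaphor → cannot bind it.
*the twins₄* does not c-command the anaphor → cannot bind it.
*the surgeons₅* does not c-command the anaphor → cannot bind it.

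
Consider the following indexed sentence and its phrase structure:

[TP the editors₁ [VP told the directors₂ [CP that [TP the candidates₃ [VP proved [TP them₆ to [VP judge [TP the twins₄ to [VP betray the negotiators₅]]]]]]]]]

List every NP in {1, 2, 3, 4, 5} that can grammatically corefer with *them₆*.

{1, 2}

*them* is a pronoun, so Principle B applies: it must be free in its binding domain.
Binding domain of *them₆*: the embedded TP, whose subject is the candidates₃.
*the editors₁* c-commands the pronoun but from outside its binding domain, and is not c-commanded by it → coindexation permitted.
*the directors₂* c-commands the pronoun but from outside its binding domain, and is not c-commanded by it → coindexation permitted.
*the candidates₃* c-commands the pronoun within its binding domain → coindexation would violate Principle B.
*the twins₄*: the pronoun c-commands this R-expression → coindexation would violate Principle C on *the twins₄*.
*the negotiators₅*: the pronoun c-commands this R-expression → coindexation would violate Principle C on *the negotiators₅*.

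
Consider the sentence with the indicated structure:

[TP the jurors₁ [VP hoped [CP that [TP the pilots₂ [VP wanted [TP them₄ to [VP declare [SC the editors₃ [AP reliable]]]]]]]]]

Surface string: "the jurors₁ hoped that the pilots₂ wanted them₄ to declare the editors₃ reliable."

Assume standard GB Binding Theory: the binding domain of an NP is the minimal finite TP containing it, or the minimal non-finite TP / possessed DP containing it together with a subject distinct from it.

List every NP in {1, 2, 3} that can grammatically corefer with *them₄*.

*them* is a pronoun, so Principle B applies: it must be free in its binding domain.
Binding domain of *them₄*: the embedded TP, whose subject is the pilots₂.
*the jurors₁* c-commands the pronoun but from outside its binding domain, and is not c-commanded by it → coindexation permitted.
*the pilots₂* c-commands the pronoun within its binding domain → coindexation would violate Principle B.
*the editors₃*: the pronoun c-commands this R-expression → coindexation would violate Principle C on *the editors₃*.

{1}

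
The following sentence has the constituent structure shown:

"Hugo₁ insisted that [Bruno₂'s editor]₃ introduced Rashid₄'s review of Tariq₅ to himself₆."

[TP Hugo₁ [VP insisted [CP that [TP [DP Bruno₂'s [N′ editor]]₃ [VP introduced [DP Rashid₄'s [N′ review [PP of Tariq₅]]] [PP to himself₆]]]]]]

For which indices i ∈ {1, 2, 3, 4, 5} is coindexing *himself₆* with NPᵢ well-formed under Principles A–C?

*himself* is an anaphor, so Principle A applies: it must be bound in its binding domain.
Binding domain of *himself₆*: the embedded TP, whose subject is [Bruno₂'s editor]₃.
*Hugo₁* c-commands the anaphor but is outside its binding domain → cannot satisfy Principle A.
*Bruno₂* does not c-command the anaphor → cannot bind it.
*[Bruno₂'s editor]₃* c-commands the anaphor within its binding domain → licit binder.
*Rashid₄* does not c-command the anaphor → cannot bind it.
*Tariq₅* does not c-command the anaphor → cannot bind it.

{3}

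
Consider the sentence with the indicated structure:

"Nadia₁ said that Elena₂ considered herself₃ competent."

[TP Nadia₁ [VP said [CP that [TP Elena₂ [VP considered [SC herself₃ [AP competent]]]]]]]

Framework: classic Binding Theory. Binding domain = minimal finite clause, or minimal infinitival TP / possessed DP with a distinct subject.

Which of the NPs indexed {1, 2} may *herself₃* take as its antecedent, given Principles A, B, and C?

{2}

*herself* is an anaphor, so Principle A applies: it must be bound in its binding domain.
Binding domain of *herself₃*: the embedded TP, whose subject is Elena₂.
*Nadia₁* c-commands the anaphor but is outside its binding domain → cannot satisfy Principle A.
*Elena₂* c-commands the anaphor within its binding domain → licit binder.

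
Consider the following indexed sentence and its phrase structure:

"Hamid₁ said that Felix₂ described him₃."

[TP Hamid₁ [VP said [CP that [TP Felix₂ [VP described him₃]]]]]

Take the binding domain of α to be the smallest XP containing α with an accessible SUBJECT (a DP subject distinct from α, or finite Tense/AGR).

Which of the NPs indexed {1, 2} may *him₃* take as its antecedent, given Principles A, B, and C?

*him* is a pronoun, so Principle B applies: it must be free in its binding domain.
Binding domain of *him₃*: the embedded TP, whose subject is Felix₂.
*Hamid₁* c-commands the pronoun but from outside its binding domain, and is not c-commanded by it → coindexation permitted.
*Felix₂* c-commands the pronoun within its binding domain → coindexation would violate Principle B.

{1}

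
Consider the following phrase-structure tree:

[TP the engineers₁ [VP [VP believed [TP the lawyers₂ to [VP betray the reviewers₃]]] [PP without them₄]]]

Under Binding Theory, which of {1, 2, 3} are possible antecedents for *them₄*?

{2, 3}

*them* is a pronoun, so Principle B applies: it must be free in its binding domain.
Binding domain of *them₄*: the matrix TP, whose subject is the engineers₁.
*the engineers₁* c-commands the pronoun within its binding domain → coindexation would violate Principle B.
*the lawyers₂* and the pronoun do not c-command one another → neither Principle B nor Principle C is at stake; coindexation permitted.
*the reviewers₃* and the pronoun do not c-command one another → neither Principle B nor Principle C is at stake; coindexation permitted.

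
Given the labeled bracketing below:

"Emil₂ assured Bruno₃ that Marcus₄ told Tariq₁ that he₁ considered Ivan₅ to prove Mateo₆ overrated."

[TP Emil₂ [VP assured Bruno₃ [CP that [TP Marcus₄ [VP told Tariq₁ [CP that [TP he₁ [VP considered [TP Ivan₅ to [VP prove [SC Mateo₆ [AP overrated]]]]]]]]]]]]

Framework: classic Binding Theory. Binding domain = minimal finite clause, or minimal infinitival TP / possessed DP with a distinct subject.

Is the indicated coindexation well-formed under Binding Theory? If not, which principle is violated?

grammatical

The two coindexed NPs are *Tariq₁* and *he₁*.
*he₁* is a pronoun; nothing c-commands it within its binding domain (the embedded TP.), so Principle B holds trivially.
*Tariq₁* is an R-expression; *he₁* does not c-command it, and no other NP shares its index, so Principle C is satisfied.
All principles are respected.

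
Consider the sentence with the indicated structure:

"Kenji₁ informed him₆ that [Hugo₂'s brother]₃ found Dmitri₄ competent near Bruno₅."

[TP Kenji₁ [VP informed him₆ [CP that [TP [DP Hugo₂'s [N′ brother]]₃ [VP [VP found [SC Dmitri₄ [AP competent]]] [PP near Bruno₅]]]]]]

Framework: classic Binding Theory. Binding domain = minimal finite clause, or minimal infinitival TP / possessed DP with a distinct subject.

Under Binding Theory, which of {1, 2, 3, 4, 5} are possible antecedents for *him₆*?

*him* is a pronoun, so Principle B applies: it must be free in its binding domain.
Binding domain of *him₆*: the matrix TP, whose subject is Kenji₁.
*Kenji₁* c-commands the pronoun within its binding domain → coindexation would violate Principle B.
*Hugo₂*: the pronoun c-commands this R-expression → coindexation would violate Principle C on *Hugo₂*.
*[Hugo₂'s brother]₃*: the pronoun c-commands this R-expression → coindexation would violate Principle C on *[Hugo₂'s brother]₃*.
*Dmitri₄*: the pronoun c-commands this R-expression → coindexation would violate Principle C on *Dmitri₄*.
*Bruno₅*: the pronoun c-commands this R-expression → coindexation would violate Principle C on *Bruno₅*.

none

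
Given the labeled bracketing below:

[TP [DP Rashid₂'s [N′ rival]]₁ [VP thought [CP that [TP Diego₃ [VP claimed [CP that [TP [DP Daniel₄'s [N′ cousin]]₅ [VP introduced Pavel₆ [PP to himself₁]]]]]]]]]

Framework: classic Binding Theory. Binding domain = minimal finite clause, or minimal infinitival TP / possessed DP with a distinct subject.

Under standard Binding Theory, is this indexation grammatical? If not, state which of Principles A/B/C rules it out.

The two coindexed NPs are *[Rashid₂'s rival]₁* and *himself₁*.
*himself₁* is an anaphor. Principle A requires it to be bound within its binding domain — the embedded TP, whose subject is [Daniel₄'s cousin]₅.
Within that domain it is c-commanded by *[Daniel₄'s cousin]₅*, *Pavel₆*, none of which share its index.
*[Rashid₂'s rival]₁* does c-command the anaphor, but from outside its binding domain.
The anaphor is unbound in its domain → Principle A violation.

Principle A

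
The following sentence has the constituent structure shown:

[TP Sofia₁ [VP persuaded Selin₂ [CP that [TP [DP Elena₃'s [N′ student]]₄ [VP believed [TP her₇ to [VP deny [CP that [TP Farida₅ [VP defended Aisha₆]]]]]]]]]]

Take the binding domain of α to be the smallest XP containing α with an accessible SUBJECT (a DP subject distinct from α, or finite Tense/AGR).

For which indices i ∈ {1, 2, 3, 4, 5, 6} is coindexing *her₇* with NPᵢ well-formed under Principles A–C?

*her* is a pronoun, so Principle B applies: it must be free in its binding domain.
Binding domain of *her₇*: the embedded TP, whose subject is [Elena₃'s student]₄.
*Sofia₁* c-commands the pronoun but from outside its binding domain, and is not c-commanded by it → coindexation permitted.
*Selin₂* c-commands the pronoun but from outside its binding domain, and is not c-commanded by it → coindexation permitted.
*Elena₃* and the pronoun do not c-command one another → neither Principle B nor Principle C is at stake; coindexation permitted.
*[Elena₃'s student]₄* c-commands the pronoun within its binding domain → coindexation would violate Principle B.
*Farida₅*: the pronoun c-commands this R-expression → coindexation would violate Principle C on *Farida₅*.
*Aisha₆*: the pronoun c-commands this R-expression → coindexation would violate Principle C on *Aisha₆*.

{1, 2, 3}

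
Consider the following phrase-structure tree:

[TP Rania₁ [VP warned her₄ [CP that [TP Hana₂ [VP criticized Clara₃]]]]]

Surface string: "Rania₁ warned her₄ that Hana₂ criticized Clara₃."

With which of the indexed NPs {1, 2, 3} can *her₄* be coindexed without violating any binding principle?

none

*her* is a pronoun, so Principle B applies: it must be free in its binding domain.
Binding domain of *her₄*: the matrix TP, whose subject is Rania₁.
*Rania₁* c-commands the pronoun within its binding domain → coindexation would violate Principle B.
*Hana₂*: the pronoun c-commands this R-expression → coindexation would violate Principle C on *Hana₂*.
*Clara₃*: the pronoun c-commands this R-expression → coindexation would violate Principle C on *Clara₃*.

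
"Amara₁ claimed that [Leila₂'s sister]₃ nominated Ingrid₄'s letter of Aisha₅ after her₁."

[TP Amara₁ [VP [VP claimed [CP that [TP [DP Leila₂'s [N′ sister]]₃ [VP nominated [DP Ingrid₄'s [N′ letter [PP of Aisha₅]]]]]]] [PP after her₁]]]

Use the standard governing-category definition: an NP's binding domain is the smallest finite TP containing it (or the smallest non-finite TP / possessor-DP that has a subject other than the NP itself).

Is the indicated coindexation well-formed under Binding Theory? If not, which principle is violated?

The two coindexed NPs are *Amara₁* and *her₁*.
*her₁* is a pronoun. Its binding domain is the matrix TP, whose subject is Amara₁.
*Amara₁* c-commands it within that domain and carries the same index.
The pronoun is locally bound → Principle B violation.

Principle B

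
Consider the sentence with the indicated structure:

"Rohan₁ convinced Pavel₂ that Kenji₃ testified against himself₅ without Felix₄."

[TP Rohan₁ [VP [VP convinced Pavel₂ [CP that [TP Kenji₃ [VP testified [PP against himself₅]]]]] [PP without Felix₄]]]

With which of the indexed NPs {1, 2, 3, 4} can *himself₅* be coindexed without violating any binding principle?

{3}

*himself* is an anaphor, so Principle A applies: it must be bound in its binding domain.
Binding domain of *himself₅*: the embedded TP, whose subject is Kenji₃.
*Rohan₁* c-commands the anaphor but is outside its binding domain → cannot satisfy Principle A.
*Pavel₂* c-commands the anaphor but is outside its binding domain → cannot satisfy Principle A.
*Kenji₃* c-commands the anaphor within its binding domain → licit binder.
*Felix₄* does not c-command the anaphor → cannot bind it.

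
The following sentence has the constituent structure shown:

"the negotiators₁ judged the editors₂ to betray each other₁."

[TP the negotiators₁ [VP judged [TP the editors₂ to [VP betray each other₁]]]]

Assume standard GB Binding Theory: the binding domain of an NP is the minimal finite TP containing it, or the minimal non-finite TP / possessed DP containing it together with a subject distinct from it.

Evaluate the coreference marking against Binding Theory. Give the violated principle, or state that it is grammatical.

The two coindexed NPs are *the negotiators₁* and *each other₁*.
*each other₁* is an anaphor. Principle A requires it to be bound within its binding domain — the embedded TP, whose subject is the editors₂.
Within that domain it is c-commanded by *the editors₂*, which does not share its index.
*the negotiators₁* does c-command the anaphor, but from outside its binding domain.
The anaphor is unbound in its domain → Principle A violation.

Principle A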